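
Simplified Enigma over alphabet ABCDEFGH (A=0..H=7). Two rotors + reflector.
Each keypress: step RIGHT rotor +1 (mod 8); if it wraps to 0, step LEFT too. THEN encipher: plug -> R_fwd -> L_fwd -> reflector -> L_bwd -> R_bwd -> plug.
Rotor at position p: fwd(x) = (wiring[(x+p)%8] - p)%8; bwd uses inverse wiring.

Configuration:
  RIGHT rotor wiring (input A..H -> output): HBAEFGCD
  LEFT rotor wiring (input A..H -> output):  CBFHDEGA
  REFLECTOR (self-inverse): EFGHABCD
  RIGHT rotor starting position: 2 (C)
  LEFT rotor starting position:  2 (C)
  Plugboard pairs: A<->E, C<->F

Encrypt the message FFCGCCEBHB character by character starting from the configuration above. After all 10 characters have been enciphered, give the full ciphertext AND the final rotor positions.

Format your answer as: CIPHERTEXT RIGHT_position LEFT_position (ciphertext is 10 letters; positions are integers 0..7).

Char 1 ('F'): step: R->3, L=2; F->plug->C->R->D->L->C->refl->G->L'->F->R'->H->plug->H
Char 2 ('F'): step: R->4, L=2; F->plug->C->R->G->L->A->refl->E->L'->E->R'->G->plug->G
Char 3 ('C'): step: R->5, L=2; C->plug->F->R->D->L->C->refl->G->L'->F->R'->B->plug->B
Char 4 ('G'): step: R->6, L=2; G->plug->G->R->H->L->H->refl->D->L'->A->R'->H->plug->H
Char 5 ('C'): step: R->7, L=2; C->plug->F->R->G->L->A->refl->E->L'->E->R'->A->plug->E
Char 6 ('C'): step: R->0, L->3 (L advanced); C->plug->F->R->G->L->G->refl->C->L'->H->R'->A->plug->E
Char 7 ('E'): step: R->1, L=3; E->plug->A->R->A->L->E->refl->A->L'->B->R'->F->plug->C
Char 8 ('B'): step: R->2, L=3; B->plug->B->R->C->L->B->refl->F->L'->E->R'->D->plug->D
Char 9 ('H'): step: R->3, L=3; H->plug->H->R->F->L->H->refl->D->L'->D->R'->C->plug->F
Char 10 ('B'): step: R->4, L=3; B->plug->B->R->C->L->B->refl->F->L'->E->R'->G->plug->G
Final: ciphertext=HGBHEECDFG, RIGHT=4, LEFT=3

Answer: HGBHEECDFG 4 3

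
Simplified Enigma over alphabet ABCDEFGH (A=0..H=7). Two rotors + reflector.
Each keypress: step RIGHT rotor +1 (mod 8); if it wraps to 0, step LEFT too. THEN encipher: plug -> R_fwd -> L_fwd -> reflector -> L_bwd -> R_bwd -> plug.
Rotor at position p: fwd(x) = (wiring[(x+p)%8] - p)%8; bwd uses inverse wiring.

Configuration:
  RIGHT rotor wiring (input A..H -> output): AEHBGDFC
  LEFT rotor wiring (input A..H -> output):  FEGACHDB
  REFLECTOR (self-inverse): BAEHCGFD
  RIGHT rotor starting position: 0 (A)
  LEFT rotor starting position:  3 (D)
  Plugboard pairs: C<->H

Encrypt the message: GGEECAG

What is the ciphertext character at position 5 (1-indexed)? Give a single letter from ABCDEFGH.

Char 1 ('G'): step: R->1, L=3; G->plug->G->R->B->L->H->refl->D->L'->H->R'->H->plug->C
Char 2 ('G'): step: R->2, L=3; G->plug->G->R->G->L->B->refl->A->L'->D->R'->E->plug->E
Char 3 ('E'): step: R->3, L=3; E->plug->E->R->H->L->D->refl->H->L'->B->R'->G->plug->G
Char 4 ('E'): step: R->4, L=3; E->plug->E->R->E->L->G->refl->F->L'->A->R'->F->plug->F
Char 5 ('C'): step: R->5, L=3; C->plug->H->R->B->L->H->refl->D->L'->H->R'->E->plug->E

E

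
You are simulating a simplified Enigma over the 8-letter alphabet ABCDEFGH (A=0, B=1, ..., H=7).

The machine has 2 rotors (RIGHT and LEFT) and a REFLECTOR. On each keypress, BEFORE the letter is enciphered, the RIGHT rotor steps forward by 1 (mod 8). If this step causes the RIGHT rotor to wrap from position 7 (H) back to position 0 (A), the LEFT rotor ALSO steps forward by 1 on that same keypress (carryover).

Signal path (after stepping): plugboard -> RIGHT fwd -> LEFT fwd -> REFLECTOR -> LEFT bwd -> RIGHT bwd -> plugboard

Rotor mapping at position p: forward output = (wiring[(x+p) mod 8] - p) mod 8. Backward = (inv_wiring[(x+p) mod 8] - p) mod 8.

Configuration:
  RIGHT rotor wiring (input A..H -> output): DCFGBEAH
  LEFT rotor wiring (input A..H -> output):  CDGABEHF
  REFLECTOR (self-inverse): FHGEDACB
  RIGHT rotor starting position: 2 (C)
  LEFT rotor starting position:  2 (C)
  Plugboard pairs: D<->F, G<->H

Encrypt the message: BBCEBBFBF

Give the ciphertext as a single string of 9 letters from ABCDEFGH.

Char 1 ('B'): step: R->3, L=2; B->plug->B->R->G->L->A->refl->F->L'->E->R'->E->plug->E
Char 2 ('B'): step: R->4, L=2; B->plug->B->R->A->L->E->refl->D->L'->F->R'->A->plug->A
Char 3 ('C'): step: R->5, L=2; C->plug->C->R->C->L->H->refl->B->L'->H->R'->A->plug->A
Char 4 ('E'): step: R->6, L=2; E->plug->E->R->H->L->B->refl->H->L'->C->R'->A->plug->A
Char 5 ('B'): step: R->7, L=2; B->plug->B->R->E->L->F->refl->A->L'->G->R'->D->plug->F
Char 6 ('B'): step: R->0, L->3 (L advanced); B->plug->B->R->C->L->B->refl->H->L'->F->R'->C->plug->C
Char 7 ('F'): step: R->1, L=3; F->plug->D->R->A->L->F->refl->A->L'->G->R'->G->plug->H
Char 8 ('B'): step: R->2, L=3; B->plug->B->R->E->L->C->refl->G->L'->B->R'->G->plug->H
Char 9 ('F'): step: R->3, L=3; F->plug->D->R->F->L->H->refl->B->L'->C->R'->H->plug->G

Answer: EAAAFCHHG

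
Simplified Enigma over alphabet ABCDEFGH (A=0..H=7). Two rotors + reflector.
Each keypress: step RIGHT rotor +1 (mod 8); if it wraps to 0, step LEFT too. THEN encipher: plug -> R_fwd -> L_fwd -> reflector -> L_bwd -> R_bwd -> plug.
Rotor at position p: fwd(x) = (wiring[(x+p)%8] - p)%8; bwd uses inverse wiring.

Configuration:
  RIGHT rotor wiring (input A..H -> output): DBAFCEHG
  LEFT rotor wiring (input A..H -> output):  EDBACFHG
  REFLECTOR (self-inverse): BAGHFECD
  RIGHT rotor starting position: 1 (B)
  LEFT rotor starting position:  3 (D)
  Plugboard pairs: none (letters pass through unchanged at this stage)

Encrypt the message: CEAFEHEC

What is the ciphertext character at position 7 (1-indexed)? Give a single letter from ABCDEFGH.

Char 1 ('C'): step: R->2, L=3; C->plug->C->R->A->L->F->refl->E->L'->D->R'->B->plug->B
Char 2 ('E'): step: R->3, L=3; E->plug->E->R->D->L->E->refl->F->L'->A->R'->F->plug->F
Char 3 ('A'): step: R->4, L=3; A->plug->A->R->G->L->A->refl->B->L'->F->R'->F->plug->F
Char 4 ('F'): step: R->5, L=3; F->plug->F->R->D->L->E->refl->F->L'->A->R'->G->plug->G
Char 5 ('E'): step: R->6, L=3; E->plug->E->R->C->L->C->refl->G->L'->H->R'->F->plug->F
Char 6 ('H'): step: R->7, L=3; H->plug->H->R->A->L->F->refl->E->L'->D->R'->F->plug->F
Char 7 ('E'): step: R->0, L->4 (L advanced); E->plug->E->R->C->L->D->refl->H->L'->F->R'->D->plug->D

D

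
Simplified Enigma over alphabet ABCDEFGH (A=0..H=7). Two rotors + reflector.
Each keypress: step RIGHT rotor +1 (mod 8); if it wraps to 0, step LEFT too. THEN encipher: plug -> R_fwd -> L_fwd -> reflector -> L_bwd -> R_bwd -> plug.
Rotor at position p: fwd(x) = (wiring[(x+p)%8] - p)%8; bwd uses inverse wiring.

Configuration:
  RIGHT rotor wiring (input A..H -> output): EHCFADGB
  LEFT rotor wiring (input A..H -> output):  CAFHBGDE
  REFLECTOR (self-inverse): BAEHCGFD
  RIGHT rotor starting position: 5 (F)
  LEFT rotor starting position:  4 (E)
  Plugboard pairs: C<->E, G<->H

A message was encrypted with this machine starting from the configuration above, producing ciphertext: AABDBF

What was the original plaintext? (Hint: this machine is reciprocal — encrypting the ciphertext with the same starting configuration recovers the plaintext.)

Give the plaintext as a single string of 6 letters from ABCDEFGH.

Answer: CGHADD

Derivation:
Char 1 ('A'): step: R->6, L=4; A->plug->A->R->A->L->F->refl->G->L'->E->R'->E->plug->C
Char 2 ('A'): step: R->7, L=4; A->plug->A->R->C->L->H->refl->D->L'->H->R'->H->plug->G
Char 3 ('B'): step: R->0, L->5 (L advanced); B->plug->B->R->H->L->E->refl->C->L'->G->R'->G->plug->H
Char 4 ('D'): step: R->1, L=5; D->plug->D->R->H->L->E->refl->C->L'->G->R'->A->plug->A
Char 5 ('B'): step: R->2, L=5; B->plug->B->R->D->L->F->refl->G->L'->B->R'->D->plug->D
Char 6 ('F'): step: R->3, L=5; F->plug->F->R->B->L->G->refl->F->L'->D->R'->D->plug->D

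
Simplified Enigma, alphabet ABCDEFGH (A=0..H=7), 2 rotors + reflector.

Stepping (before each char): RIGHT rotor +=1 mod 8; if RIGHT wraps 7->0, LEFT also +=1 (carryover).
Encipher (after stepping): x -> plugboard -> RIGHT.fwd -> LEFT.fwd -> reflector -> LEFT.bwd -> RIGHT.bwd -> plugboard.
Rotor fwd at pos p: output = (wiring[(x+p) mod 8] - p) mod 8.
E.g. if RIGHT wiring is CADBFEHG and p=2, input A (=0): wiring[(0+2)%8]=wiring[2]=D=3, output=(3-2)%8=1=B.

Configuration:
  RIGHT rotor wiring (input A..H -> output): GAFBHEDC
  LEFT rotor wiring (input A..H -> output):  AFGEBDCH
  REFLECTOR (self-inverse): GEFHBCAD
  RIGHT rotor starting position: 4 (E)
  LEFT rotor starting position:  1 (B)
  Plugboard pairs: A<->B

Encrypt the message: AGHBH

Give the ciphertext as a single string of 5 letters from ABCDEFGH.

Answer: EACFG

Derivation:
Char 1 ('A'): step: R->5, L=1; A->plug->B->R->G->L->G->refl->A->L'->D->R'->E->plug->E
Char 2 ('G'): step: R->6, L=1; G->plug->G->R->B->L->F->refl->C->L'->E->R'->B->plug->A
Char 3 ('H'): step: R->7, L=1; H->plug->H->R->E->L->C->refl->F->L'->B->R'->C->plug->C
Char 4 ('B'): step: R->0, L->2 (L advanced); B->plug->A->R->G->L->G->refl->A->L'->E->R'->F->plug->F
Char 5 ('H'): step: R->1, L=2; H->plug->H->R->F->L->F->refl->C->L'->B->R'->G->plug->G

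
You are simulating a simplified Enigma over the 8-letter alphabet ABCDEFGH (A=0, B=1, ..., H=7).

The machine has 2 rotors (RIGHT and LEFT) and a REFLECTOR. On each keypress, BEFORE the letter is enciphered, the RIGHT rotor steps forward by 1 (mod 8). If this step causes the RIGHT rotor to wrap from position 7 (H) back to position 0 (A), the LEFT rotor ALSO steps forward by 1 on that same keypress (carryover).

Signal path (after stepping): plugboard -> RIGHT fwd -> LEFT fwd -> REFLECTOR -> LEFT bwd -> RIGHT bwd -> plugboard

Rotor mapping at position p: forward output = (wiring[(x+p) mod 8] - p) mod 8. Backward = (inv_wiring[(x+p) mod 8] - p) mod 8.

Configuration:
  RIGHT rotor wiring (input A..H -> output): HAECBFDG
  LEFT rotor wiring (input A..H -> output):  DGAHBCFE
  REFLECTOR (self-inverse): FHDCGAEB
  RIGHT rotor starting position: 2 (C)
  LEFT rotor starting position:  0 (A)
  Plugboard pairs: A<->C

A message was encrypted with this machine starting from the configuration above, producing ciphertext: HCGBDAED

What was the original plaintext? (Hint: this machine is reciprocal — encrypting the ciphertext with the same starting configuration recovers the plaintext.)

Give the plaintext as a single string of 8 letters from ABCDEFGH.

Char 1 ('H'): step: R->3, L=0; H->plug->H->R->B->L->G->refl->E->L'->H->R'->A->plug->C
Char 2 ('C'): step: R->4, L=0; C->plug->A->R->F->L->C->refl->D->L'->A->R'->G->plug->G
Char 3 ('G'): step: R->5, L=0; G->plug->G->R->F->L->C->refl->D->L'->A->R'->A->plug->C
Char 4 ('B'): step: R->6, L=0; B->plug->B->R->A->L->D->refl->C->L'->F->R'->A->plug->C
Char 5 ('D'): step: R->7, L=0; D->plug->D->R->F->L->C->refl->D->L'->A->R'->B->plug->B
Char 6 ('A'): step: R->0, L->1 (L advanced); A->plug->C->R->E->L->B->refl->H->L'->B->R'->E->plug->E
Char 7 ('E'): step: R->1, L=1; E->plug->E->R->E->L->B->refl->H->L'->B->R'->C->plug->A
Char 8 ('D'): step: R->2, L=1; D->plug->D->R->D->L->A->refl->F->L'->A->R'->B->plug->B

Answer: CGCCBEAB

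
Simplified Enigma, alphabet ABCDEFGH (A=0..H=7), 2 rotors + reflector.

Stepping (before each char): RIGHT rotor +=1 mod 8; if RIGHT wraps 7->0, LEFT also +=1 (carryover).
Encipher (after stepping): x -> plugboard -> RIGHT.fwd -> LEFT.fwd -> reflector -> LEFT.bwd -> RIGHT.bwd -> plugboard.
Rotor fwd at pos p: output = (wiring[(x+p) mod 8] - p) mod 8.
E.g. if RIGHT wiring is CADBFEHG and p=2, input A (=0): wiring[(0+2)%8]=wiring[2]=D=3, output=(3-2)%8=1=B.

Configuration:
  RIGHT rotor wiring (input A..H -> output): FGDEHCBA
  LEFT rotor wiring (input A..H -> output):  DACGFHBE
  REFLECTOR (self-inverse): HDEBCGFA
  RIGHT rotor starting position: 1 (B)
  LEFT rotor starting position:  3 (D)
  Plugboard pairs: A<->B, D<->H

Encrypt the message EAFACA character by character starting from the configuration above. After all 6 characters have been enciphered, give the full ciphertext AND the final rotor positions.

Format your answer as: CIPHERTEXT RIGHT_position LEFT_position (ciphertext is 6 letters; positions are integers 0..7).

Answer: CDEHEG 7 3

Derivation:
Char 1 ('E'): step: R->2, L=3; E->plug->E->R->H->L->H->refl->A->L'->F->R'->C->plug->C
Char 2 ('A'): step: R->3, L=3; A->plug->B->R->E->L->B->refl->D->L'->A->R'->H->plug->D
Char 3 ('F'): step: R->4, L=3; F->plug->F->R->C->L->E->refl->C->L'->B->R'->E->plug->E
Char 4 ('A'): step: R->5, L=3; A->plug->B->R->E->L->B->refl->D->L'->A->R'->D->plug->H
Char 5 ('C'): step: R->6, L=3; C->plug->C->R->H->L->H->refl->A->L'->F->R'->E->plug->E
Char 6 ('A'): step: R->7, L=3; A->plug->B->R->G->L->F->refl->G->L'->D->R'->G->plug->G
Final: ciphertext=CDEHEG, RIGHT=7, LEFT=3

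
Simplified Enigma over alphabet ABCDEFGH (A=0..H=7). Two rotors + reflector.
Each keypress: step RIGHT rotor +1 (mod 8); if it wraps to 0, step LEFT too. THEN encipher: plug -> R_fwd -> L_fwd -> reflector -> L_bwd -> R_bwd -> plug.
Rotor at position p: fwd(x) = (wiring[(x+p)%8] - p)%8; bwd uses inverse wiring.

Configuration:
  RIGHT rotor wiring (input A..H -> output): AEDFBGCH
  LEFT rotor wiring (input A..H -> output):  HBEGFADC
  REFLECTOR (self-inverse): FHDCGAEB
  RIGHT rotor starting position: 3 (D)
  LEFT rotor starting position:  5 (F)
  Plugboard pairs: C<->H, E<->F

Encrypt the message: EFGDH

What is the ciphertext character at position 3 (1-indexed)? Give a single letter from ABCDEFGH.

Char 1 ('E'): step: R->4, L=5; E->plug->F->R->A->L->D->refl->C->L'->D->R'->D->plug->D
Char 2 ('F'): step: R->5, L=5; F->plug->E->R->H->L->A->refl->F->L'->C->R'->C->plug->H
Char 3 ('G'): step: R->6, L=5; G->plug->G->R->D->L->C->refl->D->L'->A->R'->H->plug->C

C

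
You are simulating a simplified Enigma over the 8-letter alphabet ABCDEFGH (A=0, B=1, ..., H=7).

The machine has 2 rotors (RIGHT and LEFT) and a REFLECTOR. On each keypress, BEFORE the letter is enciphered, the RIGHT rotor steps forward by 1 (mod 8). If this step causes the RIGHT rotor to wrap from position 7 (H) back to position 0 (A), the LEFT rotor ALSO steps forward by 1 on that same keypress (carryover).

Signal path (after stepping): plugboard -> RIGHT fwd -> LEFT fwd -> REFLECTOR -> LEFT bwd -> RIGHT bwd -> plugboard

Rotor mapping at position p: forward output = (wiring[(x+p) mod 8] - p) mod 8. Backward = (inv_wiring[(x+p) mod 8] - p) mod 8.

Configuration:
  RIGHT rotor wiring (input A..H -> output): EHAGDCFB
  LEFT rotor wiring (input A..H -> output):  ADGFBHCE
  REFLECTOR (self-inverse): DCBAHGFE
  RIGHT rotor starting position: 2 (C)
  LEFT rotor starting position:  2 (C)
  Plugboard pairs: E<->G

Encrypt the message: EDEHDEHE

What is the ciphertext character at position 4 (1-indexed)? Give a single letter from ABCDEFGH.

Char 1 ('E'): step: R->3, L=2; E->plug->G->R->E->L->A->refl->D->L'->B->R'->F->plug->F
Char 2 ('D'): step: R->4, L=2; D->plug->D->R->F->L->C->refl->B->L'->H->R'->A->plug->A
Char 3 ('E'): step: R->5, L=2; E->plug->G->R->B->L->D->refl->A->L'->E->R'->C->plug->C
Char 4 ('H'): step: R->6, L=2; H->plug->H->R->E->L->A->refl->D->L'->B->R'->D->plug->D

D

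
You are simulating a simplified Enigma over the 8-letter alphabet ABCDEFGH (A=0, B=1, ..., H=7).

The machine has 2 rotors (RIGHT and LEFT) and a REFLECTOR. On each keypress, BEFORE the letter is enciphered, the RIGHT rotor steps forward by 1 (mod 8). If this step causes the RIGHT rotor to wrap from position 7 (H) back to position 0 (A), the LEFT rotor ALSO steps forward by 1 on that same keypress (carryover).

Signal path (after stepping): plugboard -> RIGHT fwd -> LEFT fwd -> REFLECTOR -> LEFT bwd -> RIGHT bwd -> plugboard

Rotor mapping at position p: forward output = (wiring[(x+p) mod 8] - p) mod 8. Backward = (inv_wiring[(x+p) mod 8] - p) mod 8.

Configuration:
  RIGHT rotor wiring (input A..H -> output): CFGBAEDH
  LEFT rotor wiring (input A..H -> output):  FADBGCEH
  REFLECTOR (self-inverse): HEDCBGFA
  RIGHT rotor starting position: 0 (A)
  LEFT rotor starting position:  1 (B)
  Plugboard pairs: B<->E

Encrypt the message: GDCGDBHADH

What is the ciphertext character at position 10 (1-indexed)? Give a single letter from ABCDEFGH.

Char 1 ('G'): step: R->1, L=1; G->plug->G->R->G->L->G->refl->F->L'->D->R'->E->plug->B
Char 2 ('D'): step: R->2, L=1; D->plug->D->R->C->L->A->refl->H->L'->A->R'->G->plug->G
Char 3 ('C'): step: R->3, L=1; C->plug->C->R->B->L->C->refl->D->L'->F->R'->B->plug->E
Char 4 ('G'): step: R->4, L=1; G->plug->G->R->C->L->A->refl->H->L'->A->R'->B->plug->E
Char 5 ('D'): step: R->5, L=1; D->plug->D->R->F->L->D->refl->C->L'->B->R'->F->plug->F
Char 6 ('B'): step: R->6, L=1; B->plug->E->R->A->L->H->refl->A->L'->C->R'->G->plug->G
Char 7 ('H'): step: R->7, L=1; H->plug->H->R->E->L->B->refl->E->L'->H->R'->D->plug->D
Char 8 ('A'): step: R->0, L->2 (L advanced); A->plug->A->R->C->L->E->refl->B->L'->A->R'->E->plug->B
Char 9 ('D'): step: R->1, L=2; D->plug->D->R->H->L->G->refl->F->L'->F->R'->B->plug->E
Char 10 ('H'): step: R->2, L=2; H->plug->H->R->D->L->A->refl->H->L'->B->R'->E->plug->B

B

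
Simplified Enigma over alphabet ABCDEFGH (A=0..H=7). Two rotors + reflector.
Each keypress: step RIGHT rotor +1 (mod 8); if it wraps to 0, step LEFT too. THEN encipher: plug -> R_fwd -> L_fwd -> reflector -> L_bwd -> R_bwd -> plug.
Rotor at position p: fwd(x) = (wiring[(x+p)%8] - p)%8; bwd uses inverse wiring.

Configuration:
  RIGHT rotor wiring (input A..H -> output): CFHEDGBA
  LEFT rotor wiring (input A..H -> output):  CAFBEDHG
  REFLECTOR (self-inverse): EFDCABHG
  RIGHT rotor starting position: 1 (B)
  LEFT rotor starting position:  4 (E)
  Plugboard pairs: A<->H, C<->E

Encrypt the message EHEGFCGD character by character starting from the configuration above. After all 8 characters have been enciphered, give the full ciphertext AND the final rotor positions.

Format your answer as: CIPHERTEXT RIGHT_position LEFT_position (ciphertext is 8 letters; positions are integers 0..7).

Char 1 ('E'): step: R->2, L=4; E->plug->C->R->B->L->H->refl->G->L'->E->R'->D->plug->D
Char 2 ('H'): step: R->3, L=4; H->plug->A->R->B->L->H->refl->G->L'->E->R'->H->plug->A
Char 3 ('E'): step: R->4, L=4; E->plug->C->R->F->L->E->refl->A->L'->A->R'->H->plug->A
Char 4 ('G'): step: R->5, L=4; G->plug->G->R->H->L->F->refl->B->L'->G->R'->H->plug->A
Char 5 ('F'): step: R->6, L=4; F->plug->F->R->G->L->B->refl->F->L'->H->R'->D->plug->D
Char 6 ('C'): step: R->7, L=4; C->plug->E->R->F->L->E->refl->A->L'->A->R'->D->plug->D
Char 7 ('G'): step: R->0, L->5 (L advanced); G->plug->G->R->B->L->C->refl->D->L'->E->R'->D->plug->D
Char 8 ('D'): step: R->1, L=5; D->plug->D->R->C->L->B->refl->F->L'->D->R'->C->plug->E
Final: ciphertext=DAAADDDE, RIGHT=1, LEFT=5

Answer: DAAADDDE 1 5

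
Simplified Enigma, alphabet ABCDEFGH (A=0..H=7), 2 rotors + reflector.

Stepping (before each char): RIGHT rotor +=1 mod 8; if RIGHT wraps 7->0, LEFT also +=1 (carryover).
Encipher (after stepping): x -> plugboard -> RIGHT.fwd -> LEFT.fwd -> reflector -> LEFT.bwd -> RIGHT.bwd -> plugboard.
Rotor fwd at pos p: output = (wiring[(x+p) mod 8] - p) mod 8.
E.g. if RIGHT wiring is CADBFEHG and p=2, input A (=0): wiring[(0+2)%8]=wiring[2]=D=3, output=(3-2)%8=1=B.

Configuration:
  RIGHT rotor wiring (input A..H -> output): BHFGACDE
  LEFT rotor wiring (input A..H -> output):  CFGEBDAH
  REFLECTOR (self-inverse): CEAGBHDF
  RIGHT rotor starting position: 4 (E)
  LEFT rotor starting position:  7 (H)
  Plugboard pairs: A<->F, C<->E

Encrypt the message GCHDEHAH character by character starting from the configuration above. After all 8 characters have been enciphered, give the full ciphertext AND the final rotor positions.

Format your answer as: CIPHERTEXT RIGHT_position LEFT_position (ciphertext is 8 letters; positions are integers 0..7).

Char 1 ('G'): step: R->5, L=7; G->plug->G->R->B->L->D->refl->G->L'->C->R'->E->plug->C
Char 2 ('C'): step: R->6, L=7; C->plug->E->R->H->L->B->refl->E->L'->G->R'->B->plug->B
Char 3 ('H'): step: R->7, L=7; H->plug->H->R->E->L->F->refl->H->L'->D->R'->G->plug->G
Char 4 ('D'): step: R->0, L->0 (L advanced); D->plug->D->R->G->L->A->refl->C->L'->A->R'->E->plug->C
Char 5 ('E'): step: R->1, L=0; E->plug->C->R->F->L->D->refl->G->L'->C->R'->F->plug->A
Char 6 ('H'): step: R->2, L=0; H->plug->H->R->F->L->D->refl->G->L'->C->R'->F->plug->A
Char 7 ('A'): step: R->3, L=0; A->plug->F->R->G->L->A->refl->C->L'->A->R'->D->plug->D
Char 8 ('H'): step: R->4, L=0; H->plug->H->R->C->L->G->refl->D->L'->F->R'->E->plug->C
Final: ciphertext=CBGCAADC, RIGHT=4, LEFT=0

Answer: CBGCAADC 4 0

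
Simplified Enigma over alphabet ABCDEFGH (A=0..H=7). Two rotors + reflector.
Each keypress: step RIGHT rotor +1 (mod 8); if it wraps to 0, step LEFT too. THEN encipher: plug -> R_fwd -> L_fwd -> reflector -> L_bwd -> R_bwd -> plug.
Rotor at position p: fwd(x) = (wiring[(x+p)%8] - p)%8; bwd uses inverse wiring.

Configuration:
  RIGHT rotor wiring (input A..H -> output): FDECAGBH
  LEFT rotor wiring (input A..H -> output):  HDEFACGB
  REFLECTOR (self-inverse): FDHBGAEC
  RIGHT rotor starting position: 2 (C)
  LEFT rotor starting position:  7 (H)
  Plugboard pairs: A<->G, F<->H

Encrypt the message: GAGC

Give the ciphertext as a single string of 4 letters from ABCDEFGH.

Char 1 ('G'): step: R->3, L=7; G->plug->A->R->H->L->H->refl->C->L'->A->R'->G->plug->A
Char 2 ('A'): step: R->4, L=7; A->plug->G->R->A->L->C->refl->H->L'->H->R'->F->plug->H
Char 3 ('G'): step: R->5, L=7; G->plug->A->R->B->L->A->refl->F->L'->D->R'->H->plug->F
Char 4 ('C'): step: R->6, L=7; C->plug->C->R->H->L->H->refl->C->L'->A->R'->H->plug->F

Answer: AHFF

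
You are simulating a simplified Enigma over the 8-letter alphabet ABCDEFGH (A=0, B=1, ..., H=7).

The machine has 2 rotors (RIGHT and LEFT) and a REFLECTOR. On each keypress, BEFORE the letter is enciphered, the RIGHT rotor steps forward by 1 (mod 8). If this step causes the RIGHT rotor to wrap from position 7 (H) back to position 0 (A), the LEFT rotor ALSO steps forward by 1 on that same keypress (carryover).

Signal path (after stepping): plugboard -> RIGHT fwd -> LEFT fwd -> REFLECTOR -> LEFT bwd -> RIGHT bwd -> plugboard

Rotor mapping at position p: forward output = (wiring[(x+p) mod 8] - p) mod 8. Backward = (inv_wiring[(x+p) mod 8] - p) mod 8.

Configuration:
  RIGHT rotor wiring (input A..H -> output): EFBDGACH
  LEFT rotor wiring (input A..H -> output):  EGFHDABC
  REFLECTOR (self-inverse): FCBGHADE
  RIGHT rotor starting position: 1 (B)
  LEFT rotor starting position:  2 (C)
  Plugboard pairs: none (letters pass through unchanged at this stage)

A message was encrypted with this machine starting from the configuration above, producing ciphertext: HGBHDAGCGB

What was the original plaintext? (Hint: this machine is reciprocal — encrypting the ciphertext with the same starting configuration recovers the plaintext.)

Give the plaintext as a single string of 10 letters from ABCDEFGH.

Answer: EHHBAHCFBH

Derivation:
Char 1 ('H'): step: R->2, L=2; H->plug->H->R->D->L->G->refl->D->L'->A->R'->E->plug->E
Char 2 ('G'): step: R->3, L=2; G->plug->G->R->C->L->B->refl->C->L'->G->R'->H->plug->H
Char 3 ('B'): step: R->4, L=2; B->plug->B->R->E->L->H->refl->E->L'->H->R'->H->plug->H
Char 4 ('H'): step: R->5, L=2; H->plug->H->R->B->L->F->refl->A->L'->F->R'->B->plug->B
Char 5 ('D'): step: R->6, L=2; D->plug->D->R->H->L->E->refl->H->L'->E->R'->A->plug->A
Char 6 ('A'): step: R->7, L=2; A->plug->A->R->A->L->D->refl->G->L'->D->R'->H->plug->H
Char 7 ('G'): step: R->0, L->3 (L advanced); G->plug->G->R->C->L->F->refl->A->L'->B->R'->C->plug->C
Char 8 ('C'): step: R->1, L=3; C->plug->C->R->C->L->F->refl->A->L'->B->R'->F->plug->F
Char 9 ('G'): step: R->2, L=3; G->plug->G->R->C->L->F->refl->A->L'->B->R'->B->plug->B
Char 10 ('B'): step: R->3, L=3; B->plug->B->R->D->L->G->refl->D->L'->G->R'->H->plug->H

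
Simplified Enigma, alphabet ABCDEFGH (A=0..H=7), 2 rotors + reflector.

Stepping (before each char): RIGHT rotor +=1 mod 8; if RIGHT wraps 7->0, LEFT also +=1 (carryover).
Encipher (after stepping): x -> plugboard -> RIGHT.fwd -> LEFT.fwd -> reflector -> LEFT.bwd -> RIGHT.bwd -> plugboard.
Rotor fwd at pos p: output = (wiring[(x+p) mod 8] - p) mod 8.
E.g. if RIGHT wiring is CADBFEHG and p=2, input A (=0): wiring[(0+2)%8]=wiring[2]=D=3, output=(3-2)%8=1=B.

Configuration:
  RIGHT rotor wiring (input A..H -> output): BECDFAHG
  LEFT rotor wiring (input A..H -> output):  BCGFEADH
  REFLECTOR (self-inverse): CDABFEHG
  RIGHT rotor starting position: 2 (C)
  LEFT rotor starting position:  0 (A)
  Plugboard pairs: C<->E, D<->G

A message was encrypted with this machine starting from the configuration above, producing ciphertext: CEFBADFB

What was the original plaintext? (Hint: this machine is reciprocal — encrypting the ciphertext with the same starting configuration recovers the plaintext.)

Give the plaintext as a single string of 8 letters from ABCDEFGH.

Answer: GBEGBCGH

Derivation:
Char 1 ('C'): step: R->3, L=0; C->plug->E->R->D->L->F->refl->E->L'->E->R'->D->plug->G
Char 2 ('E'): step: R->4, L=0; E->plug->C->R->D->L->F->refl->E->L'->E->R'->B->plug->B
Char 3 ('F'): step: R->5, L=0; F->plug->F->R->F->L->A->refl->C->L'->B->R'->C->plug->E
Char 4 ('B'): step: R->6, L=0; B->plug->B->R->A->L->B->refl->D->L'->G->R'->D->plug->G
Char 5 ('A'): step: R->7, L=0; A->plug->A->R->H->L->H->refl->G->L'->C->R'->B->plug->B
Char 6 ('D'): step: R->0, L->1 (L advanced); D->plug->G->R->H->L->A->refl->C->L'->F->R'->E->plug->C
Char 7 ('F'): step: R->1, L=1; F->plug->F->R->G->L->G->refl->H->L'->E->R'->D->plug->G
Char 8 ('B'): step: R->2, L=1; B->plug->B->R->B->L->F->refl->E->L'->C->R'->H->plug->H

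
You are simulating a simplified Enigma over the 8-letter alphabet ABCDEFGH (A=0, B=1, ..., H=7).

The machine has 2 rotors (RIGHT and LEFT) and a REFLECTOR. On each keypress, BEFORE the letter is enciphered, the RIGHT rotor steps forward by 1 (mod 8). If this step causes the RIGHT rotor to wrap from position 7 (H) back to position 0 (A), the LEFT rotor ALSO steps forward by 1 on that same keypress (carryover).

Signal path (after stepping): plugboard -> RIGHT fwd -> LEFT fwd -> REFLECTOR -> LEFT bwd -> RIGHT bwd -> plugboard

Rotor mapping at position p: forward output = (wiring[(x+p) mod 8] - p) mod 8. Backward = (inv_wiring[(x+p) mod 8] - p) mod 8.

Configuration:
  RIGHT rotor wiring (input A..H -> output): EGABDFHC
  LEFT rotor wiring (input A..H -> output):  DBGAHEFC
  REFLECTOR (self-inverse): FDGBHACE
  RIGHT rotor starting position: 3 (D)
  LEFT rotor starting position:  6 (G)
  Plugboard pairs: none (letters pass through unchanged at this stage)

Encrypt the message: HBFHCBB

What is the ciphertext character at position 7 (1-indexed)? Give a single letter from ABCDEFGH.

Char 1 ('H'): step: R->4, L=6; H->plug->H->R->F->L->C->refl->G->L'->H->R'->A->plug->A
Char 2 ('B'): step: R->5, L=6; B->plug->B->R->C->L->F->refl->A->L'->E->R'->G->plug->G
Char 3 ('F'): step: R->6, L=6; F->plug->F->R->D->L->D->refl->B->L'->G->R'->C->plug->C
Char 4 ('H'): step: R->7, L=6; H->plug->H->R->A->L->H->refl->E->L'->B->R'->D->plug->D
Char 5 ('C'): step: R->0, L->7 (L advanced); C->plug->C->R->A->L->D->refl->B->L'->E->R'->A->plug->A
Char 6 ('B'): step: R->1, L=7; B->plug->B->R->H->L->G->refl->C->L'->C->R'->D->plug->D
Char 7 ('B'): step: R->2, L=7; B->plug->B->R->H->L->G->refl->C->L'->C->R'->G->plug->G

G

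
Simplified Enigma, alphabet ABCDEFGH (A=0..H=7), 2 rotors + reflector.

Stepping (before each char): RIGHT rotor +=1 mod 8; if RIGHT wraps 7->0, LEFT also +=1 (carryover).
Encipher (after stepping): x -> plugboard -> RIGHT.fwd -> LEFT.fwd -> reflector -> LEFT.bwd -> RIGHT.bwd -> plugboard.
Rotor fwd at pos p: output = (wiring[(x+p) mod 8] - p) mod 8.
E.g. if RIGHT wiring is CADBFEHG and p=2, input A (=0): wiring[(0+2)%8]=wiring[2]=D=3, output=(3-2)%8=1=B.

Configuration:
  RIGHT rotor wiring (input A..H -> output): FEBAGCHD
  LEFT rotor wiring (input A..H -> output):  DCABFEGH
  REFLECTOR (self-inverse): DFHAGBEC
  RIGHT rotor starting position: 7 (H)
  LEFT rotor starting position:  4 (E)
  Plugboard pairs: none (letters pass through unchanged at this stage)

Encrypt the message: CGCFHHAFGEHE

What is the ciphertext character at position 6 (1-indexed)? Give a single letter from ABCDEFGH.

Char 1 ('C'): step: R->0, L->5 (L advanced); C->plug->C->R->B->L->B->refl->F->L'->E->R'->B->plug->B
Char 2 ('G'): step: R->1, L=5; G->plug->G->R->C->L->C->refl->H->L'->A->R'->B->plug->B
Char 3 ('C'): step: R->2, L=5; C->plug->C->R->E->L->F->refl->B->L'->B->R'->F->plug->F
Char 4 ('F'): step: R->3, L=5; F->plug->F->R->C->L->C->refl->H->L'->A->R'->E->plug->E
Char 5 ('H'): step: R->4, L=5; H->plug->H->R->E->L->F->refl->B->L'->B->R'->E->plug->E
Char 6 ('H'): step: R->5, L=5; H->plug->H->R->B->L->B->refl->F->L'->E->R'->F->plug->F

F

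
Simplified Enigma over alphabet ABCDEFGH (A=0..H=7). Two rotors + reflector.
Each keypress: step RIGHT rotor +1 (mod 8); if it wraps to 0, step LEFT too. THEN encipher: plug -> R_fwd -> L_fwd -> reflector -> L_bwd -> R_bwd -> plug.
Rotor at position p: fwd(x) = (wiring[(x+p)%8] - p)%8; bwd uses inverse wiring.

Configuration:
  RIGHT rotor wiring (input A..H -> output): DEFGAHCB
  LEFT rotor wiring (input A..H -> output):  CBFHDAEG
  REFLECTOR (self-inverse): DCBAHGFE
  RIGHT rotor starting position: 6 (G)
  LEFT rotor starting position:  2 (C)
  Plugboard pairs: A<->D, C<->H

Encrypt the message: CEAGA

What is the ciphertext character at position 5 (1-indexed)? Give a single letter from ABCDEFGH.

Char 1 ('C'): step: R->7, L=2; C->plug->H->R->D->L->G->refl->F->L'->B->R'->F->plug->F
Char 2 ('E'): step: R->0, L->3 (L advanced); E->plug->E->R->A->L->E->refl->H->L'->F->R'->C->plug->H
Char 3 ('A'): step: R->1, L=3; A->plug->D->R->H->L->C->refl->B->L'->D->R'->A->plug->D
Char 4 ('G'): step: R->2, L=3; G->plug->G->R->B->L->A->refl->D->L'->E->R'->B->plug->B
Char 5 ('A'): step: R->3, L=3; A->plug->D->R->H->L->C->refl->B->L'->D->R'->A->plug->D

D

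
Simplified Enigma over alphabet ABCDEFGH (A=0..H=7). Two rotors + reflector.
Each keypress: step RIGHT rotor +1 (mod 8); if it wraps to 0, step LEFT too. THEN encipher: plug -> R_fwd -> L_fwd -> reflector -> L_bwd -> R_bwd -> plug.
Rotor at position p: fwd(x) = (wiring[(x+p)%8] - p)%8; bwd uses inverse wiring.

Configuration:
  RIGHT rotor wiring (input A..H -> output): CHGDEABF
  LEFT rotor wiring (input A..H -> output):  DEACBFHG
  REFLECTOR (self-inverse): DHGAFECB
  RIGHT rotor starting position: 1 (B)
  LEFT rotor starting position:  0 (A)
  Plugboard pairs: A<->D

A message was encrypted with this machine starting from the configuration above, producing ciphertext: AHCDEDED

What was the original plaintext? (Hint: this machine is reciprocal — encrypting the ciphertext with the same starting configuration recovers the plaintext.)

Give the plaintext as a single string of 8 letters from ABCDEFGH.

Char 1 ('A'): step: R->2, L=0; A->plug->D->R->G->L->H->refl->B->L'->E->R'->A->plug->D
Char 2 ('H'): step: R->3, L=0; H->plug->H->R->D->L->C->refl->G->L'->H->R'->F->plug->F
Char 3 ('C'): step: R->4, L=0; C->plug->C->R->F->L->F->refl->E->L'->B->R'->D->plug->A
Char 4 ('D'): step: R->5, L=0; D->plug->A->R->D->L->C->refl->G->L'->H->R'->H->plug->H
Char 5 ('E'): step: R->6, L=0; E->plug->E->R->A->L->D->refl->A->L'->C->R'->H->plug->H
Char 6 ('D'): step: R->7, L=0; D->plug->A->R->G->L->H->refl->B->L'->E->R'->E->plug->E
Char 7 ('E'): step: R->0, L->1 (L advanced); E->plug->E->R->E->L->E->refl->F->L'->G->R'->C->plug->C
Char 8 ('D'): step: R->1, L=1; D->plug->A->R->G->L->F->refl->E->L'->E->R'->G->plug->G

Answer: DFAHHECG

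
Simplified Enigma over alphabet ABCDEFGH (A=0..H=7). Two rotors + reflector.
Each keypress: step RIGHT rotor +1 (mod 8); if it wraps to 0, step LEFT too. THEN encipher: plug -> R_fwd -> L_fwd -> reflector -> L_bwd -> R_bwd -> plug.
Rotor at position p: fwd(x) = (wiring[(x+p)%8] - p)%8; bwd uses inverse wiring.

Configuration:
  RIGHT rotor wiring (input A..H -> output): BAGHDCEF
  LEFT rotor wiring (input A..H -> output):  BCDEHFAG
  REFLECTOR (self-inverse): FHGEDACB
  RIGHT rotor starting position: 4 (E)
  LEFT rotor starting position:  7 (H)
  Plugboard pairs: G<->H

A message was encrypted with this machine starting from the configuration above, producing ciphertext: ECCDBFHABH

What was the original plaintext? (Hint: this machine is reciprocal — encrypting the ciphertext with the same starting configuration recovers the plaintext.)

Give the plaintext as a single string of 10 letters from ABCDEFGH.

Answer: HDAACEFDFA

Derivation:
Char 1 ('E'): step: R->5, L=7; E->plug->E->R->D->L->E->refl->D->L'->C->R'->G->plug->H
Char 2 ('C'): step: R->6, L=7; C->plug->C->R->D->L->E->refl->D->L'->C->R'->D->plug->D
Char 3 ('C'): step: R->7, L=7; C->plug->C->R->B->L->C->refl->G->L'->G->R'->A->plug->A
Char 4 ('D'): step: R->0, L->0 (L advanced); D->plug->D->R->H->L->G->refl->C->L'->B->R'->A->plug->A
Char 5 ('B'): step: R->1, L=0; B->plug->B->R->F->L->F->refl->A->L'->G->R'->C->plug->C
Char 6 ('F'): step: R->2, L=0; F->plug->F->R->D->L->E->refl->D->L'->C->R'->E->plug->E
Char 7 ('H'): step: R->3, L=0; H->plug->G->R->F->L->F->refl->A->L'->G->R'->F->plug->F
Char 8 ('A'): step: R->4, L=0; A->plug->A->R->H->L->G->refl->C->L'->B->R'->D->plug->D
Char 9 ('B'): step: R->5, L=0; B->plug->B->R->H->L->G->refl->C->L'->B->R'->F->plug->F
Char 10 ('H'): step: R->6, L=0; H->plug->G->R->F->L->F->refl->A->L'->G->R'->A->plug->A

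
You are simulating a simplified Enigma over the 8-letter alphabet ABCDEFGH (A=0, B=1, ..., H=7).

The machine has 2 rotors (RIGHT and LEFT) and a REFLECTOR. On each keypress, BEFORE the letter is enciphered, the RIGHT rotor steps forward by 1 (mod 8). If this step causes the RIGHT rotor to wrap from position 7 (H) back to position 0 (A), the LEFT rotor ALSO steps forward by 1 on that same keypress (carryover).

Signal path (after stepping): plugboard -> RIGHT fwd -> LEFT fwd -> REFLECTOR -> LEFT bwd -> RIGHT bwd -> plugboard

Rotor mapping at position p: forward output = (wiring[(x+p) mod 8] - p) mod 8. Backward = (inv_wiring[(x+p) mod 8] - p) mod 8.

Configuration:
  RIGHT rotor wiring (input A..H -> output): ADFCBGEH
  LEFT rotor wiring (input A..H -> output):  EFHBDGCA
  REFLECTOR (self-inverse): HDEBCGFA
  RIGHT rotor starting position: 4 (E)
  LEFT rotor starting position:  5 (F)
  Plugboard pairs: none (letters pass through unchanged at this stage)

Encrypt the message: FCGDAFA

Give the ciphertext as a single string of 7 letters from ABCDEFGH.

Answer: CHBFGDC

Derivation:
Char 1 ('F'): step: R->5, L=5; F->plug->F->R->A->L->B->refl->D->L'->C->R'->C->plug->C
Char 2 ('C'): step: R->6, L=5; C->plug->C->R->C->L->D->refl->B->L'->A->R'->H->plug->H
Char 3 ('G'): step: R->7, L=5; G->plug->G->R->H->L->G->refl->F->L'->B->R'->B->plug->B
Char 4 ('D'): step: R->0, L->6 (L advanced); D->plug->D->R->C->L->G->refl->F->L'->G->R'->F->plug->F
Char 5 ('A'): step: R->1, L=6; A->plug->A->R->C->L->G->refl->F->L'->G->R'->G->plug->G
Char 6 ('F'): step: R->2, L=6; F->plug->F->R->F->L->D->refl->B->L'->E->R'->D->plug->D
Char 7 ('A'): step: R->3, L=6; A->plug->A->R->H->L->A->refl->H->L'->D->R'->C->plug->C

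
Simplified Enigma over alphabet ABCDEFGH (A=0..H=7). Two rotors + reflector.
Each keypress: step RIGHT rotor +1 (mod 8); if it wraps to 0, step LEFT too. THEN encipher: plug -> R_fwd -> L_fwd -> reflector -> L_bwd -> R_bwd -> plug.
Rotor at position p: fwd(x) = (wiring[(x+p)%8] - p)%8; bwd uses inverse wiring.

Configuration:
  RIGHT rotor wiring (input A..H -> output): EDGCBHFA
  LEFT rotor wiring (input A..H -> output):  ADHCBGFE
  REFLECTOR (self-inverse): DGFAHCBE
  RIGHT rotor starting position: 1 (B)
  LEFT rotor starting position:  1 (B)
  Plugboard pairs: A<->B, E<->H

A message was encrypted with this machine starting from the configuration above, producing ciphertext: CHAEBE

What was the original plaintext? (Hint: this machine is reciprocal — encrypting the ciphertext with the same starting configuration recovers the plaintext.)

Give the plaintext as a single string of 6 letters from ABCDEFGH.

Answer: DBEADH

Derivation:
Char 1 ('C'): step: R->2, L=1; C->plug->C->R->H->L->H->refl->E->L'->F->R'->D->plug->D
Char 2 ('H'): step: R->3, L=1; H->plug->E->R->F->L->E->refl->H->L'->H->R'->A->plug->B
Char 3 ('A'): step: R->4, L=1; A->plug->B->R->D->L->A->refl->D->L'->G->R'->H->plug->E
Char 4 ('E'): step: R->5, L=1; E->plug->H->R->E->L->F->refl->C->L'->A->R'->B->plug->A
Char 5 ('B'): step: R->6, L=1; B->plug->A->R->H->L->H->refl->E->L'->F->R'->D->plug->D
Char 6 ('E'): step: R->7, L=1; E->plug->H->R->G->L->D->refl->A->L'->D->R'->E->plug->H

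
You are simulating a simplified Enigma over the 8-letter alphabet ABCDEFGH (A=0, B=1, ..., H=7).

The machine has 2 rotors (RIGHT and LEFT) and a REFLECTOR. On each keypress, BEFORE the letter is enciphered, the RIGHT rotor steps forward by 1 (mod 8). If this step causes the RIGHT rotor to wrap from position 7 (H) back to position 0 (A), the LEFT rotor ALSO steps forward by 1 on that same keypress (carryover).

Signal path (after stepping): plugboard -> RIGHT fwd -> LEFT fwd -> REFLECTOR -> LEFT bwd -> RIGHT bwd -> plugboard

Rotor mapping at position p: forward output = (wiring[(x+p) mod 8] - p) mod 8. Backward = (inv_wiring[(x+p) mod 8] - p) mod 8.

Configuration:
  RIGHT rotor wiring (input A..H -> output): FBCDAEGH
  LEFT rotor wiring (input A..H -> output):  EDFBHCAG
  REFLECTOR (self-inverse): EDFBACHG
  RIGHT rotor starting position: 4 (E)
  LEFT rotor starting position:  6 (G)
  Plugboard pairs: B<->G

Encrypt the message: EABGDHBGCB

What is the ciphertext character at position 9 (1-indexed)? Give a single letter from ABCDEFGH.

Char 1 ('E'): step: R->5, L=6; E->plug->E->R->E->L->H->refl->G->L'->C->R'->C->plug->C
Char 2 ('A'): step: R->6, L=6; A->plug->A->R->A->L->C->refl->F->L'->D->R'->D->plug->D
Char 3 ('B'): step: R->7, L=6; B->plug->G->R->F->L->D->refl->B->L'->G->R'->B->plug->G
Char 4 ('G'): step: R->0, L->7 (L advanced); G->plug->B->R->B->L->F->refl->C->L'->E->R'->F->plug->F
Char 5 ('D'): step: R->1, L=7; D->plug->D->R->H->L->B->refl->D->L'->G->R'->G->plug->B
Char 6 ('H'): step: R->2, L=7; H->plug->H->R->H->L->B->refl->D->L'->G->R'->C->plug->C
Char 7 ('B'): step: R->3, L=7; B->plug->G->R->G->L->D->refl->B->L'->H->R'->H->plug->H
Char 8 ('G'): step: R->4, L=7; G->plug->B->R->A->L->H->refl->G->L'->D->R'->D->plug->D
Char 9 ('C'): step: R->5, L=7; C->plug->C->R->C->L->E->refl->A->L'->F->R'->F->plug->F

F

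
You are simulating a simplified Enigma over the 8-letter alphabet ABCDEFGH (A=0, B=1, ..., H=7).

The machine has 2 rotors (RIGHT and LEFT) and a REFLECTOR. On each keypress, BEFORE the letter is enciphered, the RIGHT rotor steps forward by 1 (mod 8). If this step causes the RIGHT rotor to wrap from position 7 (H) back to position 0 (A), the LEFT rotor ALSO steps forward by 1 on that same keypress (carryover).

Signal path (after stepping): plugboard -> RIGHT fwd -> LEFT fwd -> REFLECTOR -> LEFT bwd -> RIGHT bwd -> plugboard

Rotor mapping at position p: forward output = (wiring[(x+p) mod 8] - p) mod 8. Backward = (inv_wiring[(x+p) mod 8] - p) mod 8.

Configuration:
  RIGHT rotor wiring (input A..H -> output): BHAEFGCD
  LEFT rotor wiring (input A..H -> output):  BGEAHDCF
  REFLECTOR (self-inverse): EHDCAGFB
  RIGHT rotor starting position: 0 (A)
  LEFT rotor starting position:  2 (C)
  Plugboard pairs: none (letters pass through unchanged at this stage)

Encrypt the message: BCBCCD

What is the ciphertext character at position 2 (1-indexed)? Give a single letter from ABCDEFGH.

Char 1 ('B'): step: R->1, L=2; B->plug->B->R->H->L->E->refl->A->L'->E->R'->D->plug->D
Char 2 ('C'): step: R->2, L=2; C->plug->C->R->D->L->B->refl->H->L'->G->R'->A->plug->A

A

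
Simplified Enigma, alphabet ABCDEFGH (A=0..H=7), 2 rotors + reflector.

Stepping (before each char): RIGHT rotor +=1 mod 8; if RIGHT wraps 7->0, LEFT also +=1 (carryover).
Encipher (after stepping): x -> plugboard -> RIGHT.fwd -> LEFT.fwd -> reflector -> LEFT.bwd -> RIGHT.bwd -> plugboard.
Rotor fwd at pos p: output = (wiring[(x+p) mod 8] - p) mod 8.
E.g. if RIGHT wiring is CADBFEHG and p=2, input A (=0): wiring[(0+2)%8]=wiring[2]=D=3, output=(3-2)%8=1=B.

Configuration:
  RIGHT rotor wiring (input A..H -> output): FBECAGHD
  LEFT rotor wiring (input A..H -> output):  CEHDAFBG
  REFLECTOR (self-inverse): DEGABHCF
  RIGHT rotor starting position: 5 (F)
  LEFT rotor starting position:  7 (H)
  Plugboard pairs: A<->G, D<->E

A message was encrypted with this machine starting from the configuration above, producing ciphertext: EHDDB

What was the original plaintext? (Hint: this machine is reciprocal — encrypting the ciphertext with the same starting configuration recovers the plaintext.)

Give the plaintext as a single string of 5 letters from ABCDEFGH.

Char 1 ('E'): step: R->6, L=7; E->plug->D->R->D->L->A->refl->D->L'->B->R'->A->plug->G
Char 2 ('H'): step: R->7, L=7; H->plug->H->R->A->L->H->refl->F->L'->C->R'->C->plug->C
Char 3 ('D'): step: R->0, L->0 (L advanced); D->plug->E->R->A->L->C->refl->G->L'->H->R'->G->plug->A
Char 4 ('D'): step: R->1, L=0; D->plug->E->R->F->L->F->refl->H->L'->C->R'->G->plug->A
Char 5 ('B'): step: R->2, L=0; B->plug->B->R->A->L->C->refl->G->L'->H->R'->H->plug->H

Answer: GCAAH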